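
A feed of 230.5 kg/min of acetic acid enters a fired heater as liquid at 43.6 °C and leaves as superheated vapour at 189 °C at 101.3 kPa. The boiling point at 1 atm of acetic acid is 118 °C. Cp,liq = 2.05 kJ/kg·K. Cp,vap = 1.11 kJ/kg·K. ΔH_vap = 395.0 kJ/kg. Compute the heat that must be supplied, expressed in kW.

Q = 2410 kW

liquid 43.6→118 °C: 152.52 kJ/kg
vaporisation at 118 °C: 395 kJ/kg
vapour 118→189 °C: 78.81 kJ/kg
Δh = 152.52 + 395 + 78.81 = 626.33 kJ/kg
Q = ṁ·Δh = 230.5 kg/min × 626.33 kJ/kg = 144370 kJ/min
|Q| = 2406.2 kW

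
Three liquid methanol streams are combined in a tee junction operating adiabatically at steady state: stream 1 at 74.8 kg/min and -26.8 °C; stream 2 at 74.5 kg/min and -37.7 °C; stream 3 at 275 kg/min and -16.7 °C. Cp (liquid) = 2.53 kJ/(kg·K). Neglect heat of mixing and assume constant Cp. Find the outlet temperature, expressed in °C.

No heat crosses the boundary, so H_out = H_in.
Σ ṁᵢCp,ᵢTᵢ = 74.8×2.53×-26.8 + 74.5×2.53×-37.7 + 275×2.53×-16.7 = -23797
Σ ṁᵢCp,ᵢ = 74.8×2.53 + 74.5×2.53 + 275×2.53 = 1073.5
T_out = -23797 / 1073.5 = -22.168 °C

T_out = -22.2 °C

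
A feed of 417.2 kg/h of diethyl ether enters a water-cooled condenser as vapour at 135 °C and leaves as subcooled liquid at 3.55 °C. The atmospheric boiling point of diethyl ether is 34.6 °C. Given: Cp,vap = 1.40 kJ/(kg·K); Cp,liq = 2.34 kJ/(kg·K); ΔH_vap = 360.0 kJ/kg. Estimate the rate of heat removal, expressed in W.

Q_c = 66400 W

vapour 135→34.6 °C: -140.56 kJ/kg
condensation at 34.6 °C: -360 kJ/kg
liquid 34.6→3.55 °C: -72.657 kJ/kg
Δh = -140.56 + -360 + -72.657 = -573.22 kJ/kg
Q = ṁ·Δh = 417.2 kg/h × -573.22 kJ/kg = -239150 kJ/h
|Q| = 66.429 kW = 66429 W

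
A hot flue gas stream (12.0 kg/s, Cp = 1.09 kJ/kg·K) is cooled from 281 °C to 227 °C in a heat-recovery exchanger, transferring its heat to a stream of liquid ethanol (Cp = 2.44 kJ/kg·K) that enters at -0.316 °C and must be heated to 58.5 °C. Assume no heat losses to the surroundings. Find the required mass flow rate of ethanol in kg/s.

ṁ_c = 4.92 kg/s

Heat released by hot stream: Q = 12.0 × 1.09 × (281 − 227) = 706.32 kJ/s
Energy balance on cold side (adiabatic exchanger): Q = ṁ_c·Cp_c·(T_c,out − T_c,in)
ṁ_c = 706.32 / [2.44 × (58.5 − -0.316)] = 4.9217 kg/s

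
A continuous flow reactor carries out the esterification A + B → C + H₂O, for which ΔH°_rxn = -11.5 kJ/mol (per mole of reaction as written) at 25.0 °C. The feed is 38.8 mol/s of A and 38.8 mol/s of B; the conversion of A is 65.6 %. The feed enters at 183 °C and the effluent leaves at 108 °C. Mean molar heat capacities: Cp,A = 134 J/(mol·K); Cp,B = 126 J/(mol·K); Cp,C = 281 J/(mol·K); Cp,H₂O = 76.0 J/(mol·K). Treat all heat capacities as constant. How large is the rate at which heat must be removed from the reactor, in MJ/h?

Extent of reaction ξ = 0.656 × 38.8 = 25.453 mol/s
Reaction term: ξ·ΔH°_rxn = 25.453 × -11.5 = -292.71 kJ/s
Sensible, feed 183→25 °C: -1593.9 kJ/s
Outlet flows (mol/s): A 13.347, B 13.347, C 25.453, H₂O 25.453
Sensible, products 25→108 °C: 1042.2 kJ/s
Q = ΔH = -844.39 kJ/s = -844.39 kW
Heat removed = 3039.8 MJ/h

Q_out = 3040 MJ/h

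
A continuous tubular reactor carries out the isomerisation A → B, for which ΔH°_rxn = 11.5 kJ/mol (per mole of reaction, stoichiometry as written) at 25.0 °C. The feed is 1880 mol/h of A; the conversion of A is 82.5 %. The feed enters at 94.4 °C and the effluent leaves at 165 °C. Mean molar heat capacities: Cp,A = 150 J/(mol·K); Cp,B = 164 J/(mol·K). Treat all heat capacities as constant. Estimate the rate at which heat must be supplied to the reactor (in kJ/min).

Q_in = 680 kJ/min

Extent of reaction ξ = 0.825 × 1880 = 1551 mol/h
Reaction term: ξ·ΔH°_rxn = 1551 × 11.5 = 17836 kJ/h
Sensible, feed 94.4→25 °C: -19571 kJ/h
Outlet flows (mol/h): A 329, B 1551
Sensible, products 25→165 °C: 42520 kJ/h
Q = ΔH = 40786 kJ/h = 11.329 kW
Heat supplied = 679.76 kJ/min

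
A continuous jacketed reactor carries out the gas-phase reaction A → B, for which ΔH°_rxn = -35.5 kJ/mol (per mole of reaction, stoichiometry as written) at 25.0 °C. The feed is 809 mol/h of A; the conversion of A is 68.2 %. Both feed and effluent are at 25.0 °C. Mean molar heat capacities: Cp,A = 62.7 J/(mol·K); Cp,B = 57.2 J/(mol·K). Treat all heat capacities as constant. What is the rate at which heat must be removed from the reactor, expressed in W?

Q_out = 5440 W

Extent of reaction ξ = 0.682 × 809 = 551.74 mol/h
Reaction term: ξ·ΔH°_rxn = 551.74 × -35.5 = -19587 kJ/h
Q = ΔH = -19587 kJ/h = -5.4407 kW
Heat removed = 5440.7 W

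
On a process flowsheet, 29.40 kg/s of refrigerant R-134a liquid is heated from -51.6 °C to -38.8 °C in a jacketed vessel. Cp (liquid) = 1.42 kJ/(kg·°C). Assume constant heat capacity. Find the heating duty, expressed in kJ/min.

Q = 32100 kJ/min

Q = ṁ·Cp·ΔT = 29.40 × 1.42 × (-38.8 − -51.6) = 534.37 kJ/s
Heating duty = 32062 kJ/min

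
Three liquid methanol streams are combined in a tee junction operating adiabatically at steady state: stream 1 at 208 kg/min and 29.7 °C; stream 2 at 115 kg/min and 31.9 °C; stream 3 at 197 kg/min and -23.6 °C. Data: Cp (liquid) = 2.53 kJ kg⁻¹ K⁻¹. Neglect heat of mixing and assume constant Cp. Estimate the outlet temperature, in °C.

No heat crosses the boundary, so H_out = H_in.
T_out = Σ ṁᵢCp,ᵢTᵢ / Σ ṁᵢCp,ᵢ
      = 13148 / 1315.6 = 9.994 °C

T_out = 9.99 °C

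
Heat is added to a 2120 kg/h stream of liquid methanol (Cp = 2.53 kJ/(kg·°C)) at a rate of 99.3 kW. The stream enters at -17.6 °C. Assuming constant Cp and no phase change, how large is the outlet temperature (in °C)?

T_out = 49.0 °C

Q = 99.3 kW = 357480 kJ/h
ΔT = Q/(ṁ·Cp) = 357480/(2120×2.53) = 66.649 K
T_out = -17.6 + 66.649 = 49.049 °C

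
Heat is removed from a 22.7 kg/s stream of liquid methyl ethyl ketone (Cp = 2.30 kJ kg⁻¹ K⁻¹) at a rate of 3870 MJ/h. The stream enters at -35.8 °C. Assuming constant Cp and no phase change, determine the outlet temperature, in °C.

T_out = -56.4 °C

Q = 3870 MJ/h = 1075 kJ/s
ΔT = Q/(ṁ·Cp) = 1075/(22.7×2.30) = 20.59 K
T_out = -35.8 − 20.59 = -56.39 °C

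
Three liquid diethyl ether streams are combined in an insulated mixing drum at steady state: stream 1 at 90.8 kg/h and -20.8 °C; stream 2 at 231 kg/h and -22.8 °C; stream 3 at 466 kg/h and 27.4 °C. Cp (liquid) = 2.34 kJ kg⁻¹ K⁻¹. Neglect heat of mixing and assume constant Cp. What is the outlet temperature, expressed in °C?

Adiabatic, steady state ⇒ Σ ṁᵢCp,ᵢ(T_out − Tᵢ) = 0
T_out = Σ ṁᵢCp,ᵢTᵢ / Σ ṁᵢCp,ᵢ
      = 13134 / 1843.5 = 7.1249 °C

T_out = 7.12 °C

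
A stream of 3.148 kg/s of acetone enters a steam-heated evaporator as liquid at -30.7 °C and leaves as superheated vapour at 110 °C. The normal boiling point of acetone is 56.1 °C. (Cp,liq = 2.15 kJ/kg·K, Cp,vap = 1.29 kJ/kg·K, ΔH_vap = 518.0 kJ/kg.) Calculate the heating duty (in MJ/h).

liquid -30.7→56.1 °C: 186.62 kJ/kg
vaporisation at 56.1 °C: 518 kJ/kg
vapour 56.1→110 °C: 69.531 kJ/kg
Δh = 186.62 + 518 + 69.531 = 774.15 kJ/kg
Q = ṁ·Δh = 3.148 kg/s × 774.15 kJ/kg = 2437 kJ/s
|Q| = 2437 kW = 8773.3 MJ/h

Q = 8770 MJ/h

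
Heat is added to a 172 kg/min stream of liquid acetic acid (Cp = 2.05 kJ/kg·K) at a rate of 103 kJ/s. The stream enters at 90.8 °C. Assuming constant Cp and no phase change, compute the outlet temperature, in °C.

Q = 103 kJ/s = 6180 kJ/min
ΔT = Q/(ṁ·Cp) = 6180/(172×2.05) = 17.527 K
T_out = 90.8 + 17.527 = 108.33 °C

T_out = 108 °C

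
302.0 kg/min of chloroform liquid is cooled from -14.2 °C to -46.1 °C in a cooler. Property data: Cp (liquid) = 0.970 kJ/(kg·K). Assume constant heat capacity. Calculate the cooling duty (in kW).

Q_c = 156 kW

Q = ṁ·Cp·ΔT = 302.0 × 0.970 × (-46.1 − -14.2) = -9344.8 kJ/min
Converting: 9344.8 / 60 s = 155.75 kW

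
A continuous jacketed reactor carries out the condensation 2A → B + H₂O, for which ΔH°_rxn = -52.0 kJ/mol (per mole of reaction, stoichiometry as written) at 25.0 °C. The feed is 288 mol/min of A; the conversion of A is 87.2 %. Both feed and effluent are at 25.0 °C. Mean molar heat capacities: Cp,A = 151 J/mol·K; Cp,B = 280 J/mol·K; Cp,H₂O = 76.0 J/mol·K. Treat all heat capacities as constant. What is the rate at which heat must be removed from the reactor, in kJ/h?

Extent of reaction ξ = 0.872 × 288 / 2 = 125.57 mol/min
Reaction term: ξ·ΔH°_rxn = 125.57 × -52.0 = -6529.5 kJ/min
Q = ΔH = -6529.5 kJ/min = -108.83 kW
Heat removed = 391770 kJ/h

Q_out = 392000 kJ/h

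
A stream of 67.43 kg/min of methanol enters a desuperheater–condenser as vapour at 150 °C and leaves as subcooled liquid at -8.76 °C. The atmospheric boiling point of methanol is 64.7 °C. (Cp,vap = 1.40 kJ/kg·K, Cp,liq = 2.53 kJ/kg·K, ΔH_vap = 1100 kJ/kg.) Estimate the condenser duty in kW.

Q_c = 1580 kW

vapour 150→64.7 °C: -119.42 kJ/kg
condensation at 64.7 °C: -1100 kJ/kg
liquid 64.7→-8.76 °C: -185.85 kJ/kg
Δh = -119.42 + -1100 + -185.85 = -1405.3 kJ/kg
Q = ṁ·Δh = 67.43 kg/min × -1405.3 kJ/kg = -94758 kJ/min
|Q| = 1579.3 kW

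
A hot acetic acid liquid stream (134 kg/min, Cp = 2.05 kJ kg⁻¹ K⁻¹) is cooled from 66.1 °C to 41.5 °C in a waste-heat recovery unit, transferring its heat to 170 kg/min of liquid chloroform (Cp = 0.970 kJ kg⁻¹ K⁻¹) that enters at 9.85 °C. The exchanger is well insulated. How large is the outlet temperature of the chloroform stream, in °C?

T_c,out = 50.8 °C

Heat released by hot stream: Q = 134 × 2.05 × (66.1 − 41.5) = 6757.6 kJ/min
Energy balance on cold side (adiabatic exchanger): Q = ṁ_c·Cp_c·(T_c,out − T_c,in)
T_c,out = 9.85 + 6757.6/(170 × 0.970) = 50.83 °C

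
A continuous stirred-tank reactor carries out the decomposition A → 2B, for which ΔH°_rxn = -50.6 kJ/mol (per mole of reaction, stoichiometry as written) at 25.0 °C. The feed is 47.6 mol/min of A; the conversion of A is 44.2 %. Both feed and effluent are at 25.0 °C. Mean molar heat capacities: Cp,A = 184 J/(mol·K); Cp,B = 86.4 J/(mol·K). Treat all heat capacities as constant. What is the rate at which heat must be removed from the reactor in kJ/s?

Extent of reaction ξ = 0.442 × 47.6 = 21.039 mol/min
Reaction term: ξ·ΔH°_rxn = 21.039 × -50.6 = -1064.6 kJ/min
Q = ΔH = -1064.6 kJ/min = -17.743 kW
Heat removed = 17.743 kJ/s

Q_out = 17.7 kJ/s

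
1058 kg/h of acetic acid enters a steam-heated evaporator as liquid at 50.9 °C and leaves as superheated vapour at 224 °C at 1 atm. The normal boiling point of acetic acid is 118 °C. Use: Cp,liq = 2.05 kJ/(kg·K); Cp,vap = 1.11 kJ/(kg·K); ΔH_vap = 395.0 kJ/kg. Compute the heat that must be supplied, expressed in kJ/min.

liquid 50.9→118 °C: 137.55 kJ/kg
vaporisation at 118 °C: 395 kJ/kg
vapour 118→224 °C: 117.66 kJ/kg
Δh = 137.55 + 395 + 117.66 = 650.22 kJ/kg
Q = ṁ·Δh = 1058 kg/h × 650.22 kJ/kg = 687930 kJ/h
|Q| = 191.09 kW = 11465 kJ/min

Q = 11500 kJ/min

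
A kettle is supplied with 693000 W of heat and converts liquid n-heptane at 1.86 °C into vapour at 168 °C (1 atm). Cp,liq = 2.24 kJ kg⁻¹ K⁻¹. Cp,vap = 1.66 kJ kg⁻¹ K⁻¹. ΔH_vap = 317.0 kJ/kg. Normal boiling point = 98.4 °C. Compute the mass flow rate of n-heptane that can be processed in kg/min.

ṁ = 64.1 kg/min

Δh = 2.24×(98.4−1.86) + 317.0 + 1.66×(168−98.4) = 648.79 kJ/kg
Q = 693000 W = 693 kJ/s = 41580 kJ/min
ṁ = Q/Δh = 41580 / 648.79 = 64.089 kg/min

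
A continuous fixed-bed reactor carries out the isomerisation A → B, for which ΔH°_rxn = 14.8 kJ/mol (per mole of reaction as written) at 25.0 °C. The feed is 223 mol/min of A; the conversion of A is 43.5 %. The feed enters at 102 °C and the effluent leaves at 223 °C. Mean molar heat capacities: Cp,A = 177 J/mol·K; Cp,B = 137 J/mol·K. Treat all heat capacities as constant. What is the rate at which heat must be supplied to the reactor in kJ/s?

Extent of reaction ξ = 0.435 × 223 = 97.005 mol/min
Reaction term: ξ·ΔH°_rxn = 97.005 × 14.8 = 1435.7 kJ/min
Sensible, feed 102→25 °C: -3039.3 kJ/min
Outlet flows (mol/min): A 126, B 97.005
Sensible, products 25→223 °C: 7047 kJ/min
Q = ΔH = 5443.4 kJ/min = 90.723 kW
Heat supplied = 90.723 kJ/s

Q_in = 90.7 kJ/s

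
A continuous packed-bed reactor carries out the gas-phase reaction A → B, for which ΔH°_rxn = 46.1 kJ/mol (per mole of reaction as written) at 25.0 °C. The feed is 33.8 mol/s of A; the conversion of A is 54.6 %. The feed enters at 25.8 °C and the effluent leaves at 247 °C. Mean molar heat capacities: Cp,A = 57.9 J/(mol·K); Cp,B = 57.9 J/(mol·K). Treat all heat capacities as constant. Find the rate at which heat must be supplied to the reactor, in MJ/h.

Q_in = 4620 MJ/h

Extent of reaction ξ = 0.546 × 33.8 = 18.455 mol/s
Reaction term: ξ·ΔH°_rxn = 18.455 × 46.1 = 850.77 kJ/s
Sensible, feed 25.8→25 °C: -1.5656 kJ/s
Outlet flows (mol/s): A 15.345, B 18.455
Sensible, products 25→247 °C: 434.46 kJ/s
Q = ΔH = 1283.7 kJ/s = 1283.7 kW
Heat supplied = 4621.2 MJ/h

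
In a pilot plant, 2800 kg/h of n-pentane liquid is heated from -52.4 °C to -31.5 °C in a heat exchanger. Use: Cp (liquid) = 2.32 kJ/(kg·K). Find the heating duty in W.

Q = ṁ·Cp·ΔT = 2800 × 2.32 × (-31.5 − -52.4) = 135770 kJ/h
Converting: 135770 / 3600 s = 37.713 kW
Heating duty = 37713 W

Q = 37700 W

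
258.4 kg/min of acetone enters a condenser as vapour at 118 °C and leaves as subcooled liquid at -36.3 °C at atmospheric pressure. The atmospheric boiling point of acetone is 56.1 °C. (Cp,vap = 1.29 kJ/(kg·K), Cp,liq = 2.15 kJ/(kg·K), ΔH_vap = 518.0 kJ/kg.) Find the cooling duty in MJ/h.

Q_c = 12300 MJ/h

vapour 118→56.1 °C: -79.851 kJ/kg
condensation at 56.1 °C: -518 kJ/kg
liquid 56.1→-36.3 °C: -198.66 kJ/kg
Δh = -79.851 + -518 + -198.66 = -796.51 kJ/kg
Q = ṁ·Δh = 258.4 kg/min × -796.51 kJ/kg = -205820 kJ/min
|Q| = 3430.3 kW = 12349 MJ/h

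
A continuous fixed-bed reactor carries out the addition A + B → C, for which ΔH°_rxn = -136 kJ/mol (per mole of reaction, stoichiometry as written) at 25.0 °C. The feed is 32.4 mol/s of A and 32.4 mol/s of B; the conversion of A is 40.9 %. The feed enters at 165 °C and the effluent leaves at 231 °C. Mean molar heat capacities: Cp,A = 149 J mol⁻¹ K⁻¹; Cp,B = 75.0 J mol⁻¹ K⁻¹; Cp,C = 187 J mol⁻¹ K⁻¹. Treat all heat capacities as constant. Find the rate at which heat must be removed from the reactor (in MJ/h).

Extent of reaction ξ = 0.409 × 32.4 = 13.252 mol/s
Reaction term: ξ·ΔH°_rxn = 13.252 × -136 = -1802.2 kJ/s
Sensible, feed 165→25 °C: -1016.1 kJ/s
Outlet flows (mol/s): A 19.148, B 19.148, C 13.252
Sensible, products 25→231 °C: 1394.1 kJ/s
Q = ΔH = -1424.2 kJ/s = -1424.2 kW
Heat removed = 5127.2 MJ/h

Q_out = 5130 MJ/h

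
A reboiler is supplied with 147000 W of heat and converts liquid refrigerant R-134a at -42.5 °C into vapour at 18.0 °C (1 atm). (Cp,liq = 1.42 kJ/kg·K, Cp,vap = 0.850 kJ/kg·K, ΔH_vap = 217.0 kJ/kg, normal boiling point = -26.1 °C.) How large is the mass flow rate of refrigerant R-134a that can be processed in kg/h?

Δh = 1.42×(-26.1−-42.5) + 217.0 + 0.850×(18.0−-26.1) = 277.77 kJ/kg
Q = 147000 W = 147 kJ/s = 529200 kJ/h
ṁ = Q/Δh = 529200 / 277.77 = 1905.2 kg/h

ṁ = 1910 kg/h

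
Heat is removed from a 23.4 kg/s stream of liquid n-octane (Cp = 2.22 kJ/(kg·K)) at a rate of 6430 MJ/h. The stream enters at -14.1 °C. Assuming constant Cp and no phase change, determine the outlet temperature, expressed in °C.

Q = 6430 MJ/h = 1786.1 kJ/s
ΔT = Q/(ṁ·Cp) = 1786.1/(23.4×2.22) = 34.383 K
T_out = -14.1 − 34.383 = -48.483 °C

T_out = -48.5 °C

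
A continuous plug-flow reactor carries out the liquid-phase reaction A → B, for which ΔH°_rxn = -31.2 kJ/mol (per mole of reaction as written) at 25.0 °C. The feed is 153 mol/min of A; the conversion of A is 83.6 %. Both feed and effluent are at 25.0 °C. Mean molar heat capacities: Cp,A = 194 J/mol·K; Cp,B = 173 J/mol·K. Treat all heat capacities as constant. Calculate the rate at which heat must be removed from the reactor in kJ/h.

Q_out = 239000 kJ/h

Extent of reaction ξ = 0.836 × 153 = 127.91 mol/min
Reaction term: ξ·ΔH°_rxn = 127.91 × -31.2 = -3990.7 kJ/min
Q = ΔH = -3990.7 kJ/min = -66.512 kW
Heat removed = 239440 kJ/h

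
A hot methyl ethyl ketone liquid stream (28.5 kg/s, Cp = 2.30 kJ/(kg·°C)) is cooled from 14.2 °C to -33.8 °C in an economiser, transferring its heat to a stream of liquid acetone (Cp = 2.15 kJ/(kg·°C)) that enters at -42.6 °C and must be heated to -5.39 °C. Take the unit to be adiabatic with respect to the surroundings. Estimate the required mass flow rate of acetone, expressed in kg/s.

Heat released by hot stream: Q = 28.5 × 2.30 × (14.2 − -33.8) = 3146.4 kJ/s
Energy balance on cold side (adiabatic exchanger): Q = ṁ_c·Cp_c·(T_c,out − T_c,in)
ṁ_c = 3146.4 / [2.15 × (-5.39 − -42.6)] = 39.329 kg/s

ṁ_c = 39.3 kg/s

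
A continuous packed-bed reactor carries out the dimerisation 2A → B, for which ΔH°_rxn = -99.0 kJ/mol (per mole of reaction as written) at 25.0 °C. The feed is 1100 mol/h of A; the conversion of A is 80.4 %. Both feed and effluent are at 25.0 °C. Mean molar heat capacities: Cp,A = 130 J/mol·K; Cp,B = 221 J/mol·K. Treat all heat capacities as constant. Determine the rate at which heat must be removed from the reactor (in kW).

Extent of reaction ξ = 0.804 × 1100 / 2 = 442.2 mol/h
Reaction term: ξ·ΔH°_rxn = 442.2 × -99.0 = -43778 kJ/h
Q = ΔH = -43778 kJ/h = -12.161 kW
Heat removed = 12.161 kW

Q_out = 12.2 kW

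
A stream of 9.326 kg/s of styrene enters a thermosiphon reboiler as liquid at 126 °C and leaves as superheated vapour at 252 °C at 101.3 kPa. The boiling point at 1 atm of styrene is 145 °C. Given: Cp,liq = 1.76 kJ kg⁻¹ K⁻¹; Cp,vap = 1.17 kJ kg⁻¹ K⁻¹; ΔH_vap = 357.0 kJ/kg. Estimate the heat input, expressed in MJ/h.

liquid 126→145 °C: 33.44 kJ/kg
vaporisation at 145 °C: 357 kJ/kg
vapour 145→252 °C: 125.19 kJ/kg
Δh = 33.44 + 357 + 125.19 = 515.63 kJ/kg
Q = ṁ·Δh = 9.326 kg/s × 515.63 kJ/kg = 4808.8 kJ/s
|Q| = 4808.8 kW = 17312 MJ/h

Q = 17300 MJ/h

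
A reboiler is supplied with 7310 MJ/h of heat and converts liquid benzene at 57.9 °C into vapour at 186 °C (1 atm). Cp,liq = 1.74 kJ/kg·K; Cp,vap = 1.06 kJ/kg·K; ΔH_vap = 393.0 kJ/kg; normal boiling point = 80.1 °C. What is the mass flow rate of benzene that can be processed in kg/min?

ṁ = 224 kg/min

Δh = 1.74×(80.1−57.9) + 393.0 + 1.06×(186−80.1) = 543.88 kJ/kg
Q = 7310 MJ/h = 2030.6 kJ/s = 121830 kJ/min
ṁ = Q/Δh = 121830 / 543.88 = 224.01 kg/min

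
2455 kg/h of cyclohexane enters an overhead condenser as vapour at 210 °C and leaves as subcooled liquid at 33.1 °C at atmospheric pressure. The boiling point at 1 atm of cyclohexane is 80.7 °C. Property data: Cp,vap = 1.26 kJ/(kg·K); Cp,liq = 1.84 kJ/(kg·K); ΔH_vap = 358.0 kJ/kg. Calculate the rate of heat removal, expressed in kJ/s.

Q_c = 415 kJ/s

vapour 210→80.7 °C: -162.92 kJ/kg
condensation at 80.7 °C: -358 kJ/kg
liquid 80.7→33.1 °C: -87.584 kJ/kg
Δh = -162.92 + -358 + -87.584 = -608.5 kJ/kg
Q = ṁ·Δh = 2455 kg/h × -608.5 kJ/kg = -1.4939e+06 kJ/h
|Q| = 414.96 kW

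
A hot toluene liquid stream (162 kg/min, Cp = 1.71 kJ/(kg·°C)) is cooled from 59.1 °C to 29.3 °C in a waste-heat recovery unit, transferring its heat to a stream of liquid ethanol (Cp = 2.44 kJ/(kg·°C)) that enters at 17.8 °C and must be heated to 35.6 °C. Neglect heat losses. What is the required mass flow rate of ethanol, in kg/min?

ṁ_c = 190 kg/min

Heat released by hot stream: Q = 162 × 1.71 × (59.1 − 29.3) = 8255.2 kJ/min
Energy balance on cold side (adiabatic exchanger): Q = ṁ_c·Cp_c·(T_c,out − T_c,in)
ṁ_c = 8255.2 / [2.44 × (35.6 − 17.8)] = 190.07 kg/min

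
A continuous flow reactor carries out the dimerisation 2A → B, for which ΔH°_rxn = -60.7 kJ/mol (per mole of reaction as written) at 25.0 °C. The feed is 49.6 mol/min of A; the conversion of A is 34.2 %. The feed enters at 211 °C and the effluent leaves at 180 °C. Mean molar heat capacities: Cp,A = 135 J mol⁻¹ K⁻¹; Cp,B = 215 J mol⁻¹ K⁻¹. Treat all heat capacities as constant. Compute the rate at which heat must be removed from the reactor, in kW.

Q_out = 13.2 kW

Extent of reaction ξ = 0.342 × 49.6 / 2 = 8.4816 mol/min
Reaction term: ξ·ΔH°_rxn = 8.4816 × -60.7 = -514.83 kJ/min
Sensible, feed 211→25 °C: -1245.5 kJ/min
Outlet flows (mol/min): A 32.637, B 8.4816
Sensible, products 25→180 °C: 965.57 kJ/min
Q = ΔH = -794.71 kJ/min = -13.245 kW
Heat removed = 13.245 kW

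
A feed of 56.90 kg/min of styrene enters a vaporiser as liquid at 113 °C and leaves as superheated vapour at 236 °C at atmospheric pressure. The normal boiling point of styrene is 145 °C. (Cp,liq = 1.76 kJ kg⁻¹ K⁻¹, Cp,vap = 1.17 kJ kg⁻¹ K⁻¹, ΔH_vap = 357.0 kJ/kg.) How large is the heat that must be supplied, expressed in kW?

liquid 113→145 °C: 56.32 kJ/kg
vaporisation at 145 °C: 357 kJ/kg
vapour 145→236 °C: 106.47 kJ/kg
Δh = 56.32 + 357 + 106.47 = 519.79 kJ/kg
Q = ṁ·Δh = 56.90 kg/min × 519.79 kJ/kg = 29576 kJ/min
|Q| = 492.93 kW

Q = 493 kW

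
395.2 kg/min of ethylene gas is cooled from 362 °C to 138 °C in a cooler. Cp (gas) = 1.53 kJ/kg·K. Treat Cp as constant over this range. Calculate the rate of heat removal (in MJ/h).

Q_c = 8130 MJ/h

Q = ṁ·Cp·ΔT = 395.2 × 1.53 × (138 − 362) = -135440 kJ/min
Converting: 135440 / 60 s = 2257.4 kW
Cooling duty = 8126.6 MJ/h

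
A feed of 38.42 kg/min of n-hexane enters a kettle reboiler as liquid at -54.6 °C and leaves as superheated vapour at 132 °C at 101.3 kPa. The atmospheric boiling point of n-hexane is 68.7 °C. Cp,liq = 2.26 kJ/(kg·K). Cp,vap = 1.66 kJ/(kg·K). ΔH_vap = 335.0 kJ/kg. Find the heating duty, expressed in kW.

Q = 460 kW

liquid -54.6→68.7 °C: 278.66 kJ/kg
vaporisation at 68.7 °C: 335 kJ/kg
vapour 68.7→132 °C: 105.08 kJ/kg
Δh = 278.66 + 335 + 105.08 = 718.74 kJ/kg
Q = ṁ·Δh = 38.42 kg/min × 718.74 kJ/kg = 27614 kJ/min
|Q| = 460.23 kW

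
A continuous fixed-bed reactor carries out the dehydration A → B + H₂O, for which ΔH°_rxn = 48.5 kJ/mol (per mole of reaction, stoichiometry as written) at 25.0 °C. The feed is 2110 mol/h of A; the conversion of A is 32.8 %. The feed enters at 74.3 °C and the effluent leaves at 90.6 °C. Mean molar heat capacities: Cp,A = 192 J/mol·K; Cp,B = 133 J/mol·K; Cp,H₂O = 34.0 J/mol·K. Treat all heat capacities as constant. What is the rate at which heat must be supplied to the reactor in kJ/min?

Extent of reaction ξ = 0.328 × 2110 = 692.08 mol/h
Reaction term: ξ·ΔH°_rxn = 692.08 × 48.5 = 33566 kJ/h
Sensible, feed 74.3→25 °C: -19972 kJ/h
Outlet flows (mol/h): A 1417.9, B 692.08, H₂O 692.08
Sensible, products 25→90.6 °C: 25441 kJ/h
Q = ΔH = 39034 kJ/h = 10.843 kW
Heat supplied = 650.57 kJ/min

Q_in = 651 kJ/min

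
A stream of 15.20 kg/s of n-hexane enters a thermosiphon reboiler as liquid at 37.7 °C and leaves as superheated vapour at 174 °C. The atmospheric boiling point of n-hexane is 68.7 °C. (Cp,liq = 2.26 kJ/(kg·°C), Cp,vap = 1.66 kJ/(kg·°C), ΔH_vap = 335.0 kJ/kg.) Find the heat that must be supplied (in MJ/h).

liquid 37.7→68.7 °C: 70.06 kJ/kg
vaporisation at 68.7 °C: 335 kJ/kg
vapour 68.7→174 °C: 174.8 kJ/kg
Δh = 70.06 + 335 + 174.8 = 579.86 kJ/kg
Q = ṁ·Δh = 15.20 kg/s × 579.86 kJ/kg = 8813.8 kJ/s
|Q| = 8813.8 kW = 31730 MJ/h

Q = 31700 MJ/h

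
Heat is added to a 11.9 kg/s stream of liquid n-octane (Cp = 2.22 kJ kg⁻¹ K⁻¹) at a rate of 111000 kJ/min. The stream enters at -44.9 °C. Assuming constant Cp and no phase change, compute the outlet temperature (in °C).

Q = 111000 kJ/min = 1850 kJ/s
ΔT = Q/(ṁ·Cp) = 1850/(11.9×2.22) = 70.028 K
T_out = -44.9 + 70.028 = 25.128 °C

T_out = 25.1 °C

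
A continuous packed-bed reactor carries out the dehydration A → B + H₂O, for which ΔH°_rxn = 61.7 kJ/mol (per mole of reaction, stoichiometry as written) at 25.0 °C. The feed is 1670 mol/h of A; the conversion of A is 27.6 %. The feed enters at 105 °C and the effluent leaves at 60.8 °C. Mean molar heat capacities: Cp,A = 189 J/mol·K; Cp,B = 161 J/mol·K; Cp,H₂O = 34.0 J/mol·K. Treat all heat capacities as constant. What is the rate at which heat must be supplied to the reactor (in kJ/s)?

Extent of reaction ξ = 0.276 × 1670 = 460.92 mol/h
Reaction term: ξ·ΔH°_rxn = 460.92 × 61.7 = 28439 kJ/h
Sensible, feed 105→25 °C: -25250 kJ/h
Outlet flows (mol/h): A 1209.1, B 460.92, H₂O 460.92
Sensible, products 25→60.8 °C: 11399 kJ/h
Q = ΔH = 14587 kJ/h = 4.0519 kW
Heat supplied = 4.0519 kJ/s

Q_in = 4.05 kJ/s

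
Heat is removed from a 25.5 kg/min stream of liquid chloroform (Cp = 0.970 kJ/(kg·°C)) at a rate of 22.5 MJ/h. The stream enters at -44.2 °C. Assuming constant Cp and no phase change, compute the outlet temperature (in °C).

Q = 22.5 MJ/h = 375 kJ/min
ΔT = Q/(ṁ·Cp) = 375/(25.5×0.970) = 15.161 K
T_out = -44.2 − 15.161 = -59.361 °C

T_out = -59.4 °C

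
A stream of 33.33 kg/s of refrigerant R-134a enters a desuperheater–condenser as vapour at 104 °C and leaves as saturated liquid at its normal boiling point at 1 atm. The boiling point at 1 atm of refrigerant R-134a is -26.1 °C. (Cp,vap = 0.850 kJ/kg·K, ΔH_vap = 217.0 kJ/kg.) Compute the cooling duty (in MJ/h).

Q_c = 39300 MJ/h

vapour 104→-26.1 °C: -110.58 kJ/kg
condensation at -26.1 °C: -217 kJ/kg
Δh = -110.58 + -217 = -327.58 kJ/kg
Q = ṁ·Δh = 33.33 kg/s × -327.58 kJ/kg = -10918 kJ/s
|Q| = 10918 kW = 39306 MJ/h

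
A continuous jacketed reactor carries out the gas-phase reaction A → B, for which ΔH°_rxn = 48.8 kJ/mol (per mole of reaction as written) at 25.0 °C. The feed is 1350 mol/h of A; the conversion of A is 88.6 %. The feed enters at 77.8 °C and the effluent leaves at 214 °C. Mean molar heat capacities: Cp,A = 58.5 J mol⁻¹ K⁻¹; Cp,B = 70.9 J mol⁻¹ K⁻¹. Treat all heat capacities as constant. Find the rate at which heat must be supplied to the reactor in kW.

Extent of reaction ξ = 0.886 × 1350 = 1196.1 mol/h
Reaction term: ξ·ΔH°_rxn = 1196.1 × 48.8 = 58370 kJ/h
Sensible, feed 77.8→25 °C: -4169.9 kJ/h
Outlet flows (mol/h): A 153.9, B 1196.1
Sensible, products 25→214 °C: 17729 kJ/h
Q = ΔH = 71929 kJ/h = 19.98 kW
Heat supplied = 19.98 kW

Q_in = 20.0 kW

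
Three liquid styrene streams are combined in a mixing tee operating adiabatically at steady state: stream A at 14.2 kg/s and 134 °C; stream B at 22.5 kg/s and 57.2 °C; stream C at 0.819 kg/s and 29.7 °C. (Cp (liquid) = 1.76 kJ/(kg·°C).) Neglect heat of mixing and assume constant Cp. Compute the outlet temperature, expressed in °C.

T_out = 85.7 °C

Energy balance with Q = 0: Σ ṁᵢCp,ᵢ(T_out − Tᵢ) = 0
T_out = Σ ṁᵢCp,ᵢTᵢ / Σ ṁᵢCp,ᵢ
      = 5656.9 / 66.033 = 85.667 °C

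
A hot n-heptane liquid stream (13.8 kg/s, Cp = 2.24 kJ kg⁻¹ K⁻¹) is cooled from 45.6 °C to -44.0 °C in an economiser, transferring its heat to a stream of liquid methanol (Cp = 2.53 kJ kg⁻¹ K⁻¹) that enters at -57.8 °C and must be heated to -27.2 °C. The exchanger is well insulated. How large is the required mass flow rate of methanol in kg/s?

Heat released by hot stream: Q = 13.8 × 2.24 × (45.6 − -44.0) = 2769.7 kJ/s
Energy balance on cold side (adiabatic exchanger): Q = ṁ_c·Cp_c·(T_c,out − T_c,in)
ṁ_c = 2769.7 / [2.53 × (-27.2 − -57.8)] = 35.776 kg/s

ṁ_c = 35.8 kg/s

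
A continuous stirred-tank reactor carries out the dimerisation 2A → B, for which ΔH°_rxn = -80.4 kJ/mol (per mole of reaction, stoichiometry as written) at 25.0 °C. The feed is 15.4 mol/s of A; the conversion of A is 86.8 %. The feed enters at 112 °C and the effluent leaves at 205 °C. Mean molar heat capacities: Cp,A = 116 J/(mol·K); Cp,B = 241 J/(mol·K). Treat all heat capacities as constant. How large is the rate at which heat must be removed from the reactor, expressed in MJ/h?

Q_out = 1300 MJ/h

Extent of reaction ξ = 0.868 × 15.4 / 2 = 6.6836 mol/s
Reaction term: ξ·ΔH°_rxn = 6.6836 × -80.4 = -537.36 kJ/s
Sensible, feed 112→25 °C: -155.42 kJ/s
Outlet flows (mol/s): A 2.0328, B 6.6836
Sensible, products 25→205 °C: 332.38 kJ/s
Q = ΔH = -360.4 kJ/s = -360.4 kW
Heat removed = 1297.4 MJ/h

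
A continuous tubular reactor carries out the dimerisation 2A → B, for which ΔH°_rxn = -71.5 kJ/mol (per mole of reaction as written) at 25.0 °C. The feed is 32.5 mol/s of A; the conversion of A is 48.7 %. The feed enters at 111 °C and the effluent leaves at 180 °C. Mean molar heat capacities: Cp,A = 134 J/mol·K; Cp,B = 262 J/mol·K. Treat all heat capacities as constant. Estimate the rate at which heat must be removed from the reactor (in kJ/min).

Extent of reaction ξ = 0.487 × 32.5 / 2 = 7.9137 mol/s
Reaction term: ξ·ΔH°_rxn = 7.9137 × -71.5 = -565.83 kJ/s
Sensible, feed 111→25 °C: -374.53 kJ/s
Outlet flows (mol/s): A 16.672, B 7.9137
Sensible, products 25→180 °C: 667.67 kJ/s
Q = ΔH = -272.7 kJ/s = -272.7 kW
Heat removed = 16362 kJ/min

Q_out = 16400 kJ/min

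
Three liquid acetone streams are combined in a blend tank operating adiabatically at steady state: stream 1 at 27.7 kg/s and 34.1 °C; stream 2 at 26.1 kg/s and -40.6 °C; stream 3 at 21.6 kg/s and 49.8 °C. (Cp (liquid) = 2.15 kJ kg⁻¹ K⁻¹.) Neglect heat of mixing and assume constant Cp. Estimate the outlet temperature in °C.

Adiabatic, steady state ⇒ Σ ṁᵢCp,ᵢ(T_out − Tᵢ) = 0
Σ ṁᵢCp,ᵢTᵢ = 27.7×2.15×34.1 + 26.1×2.15×-40.6 + 21.6×2.15×49.8 = 2065.3
Σ ṁᵢCp,ᵢ = 27.7×2.15 + 26.1×2.15 + 21.6×2.15 = 162.11
T_out = 2065.3 / 162.11 = 12.74 °C

T_out = 12.7 °C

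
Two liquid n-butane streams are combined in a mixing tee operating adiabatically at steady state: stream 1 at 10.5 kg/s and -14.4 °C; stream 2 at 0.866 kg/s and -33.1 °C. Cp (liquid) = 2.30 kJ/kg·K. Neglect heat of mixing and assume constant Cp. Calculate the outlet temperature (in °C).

T_out = -15.8 °C

Energy balance with Q = 0: Σ ṁᵢCp,ᵢ(T_out − Tᵢ) = 0
Σ ṁᵢCp,ᵢTᵢ = 10.5×2.30×-14.4 + 0.866×2.30×-33.1 = -413.69
Σ ṁᵢCp,ᵢ = 10.5×2.30 + 0.866×2.30 = 26.142
T_out = -413.69 / 26.142 = -15.825 °C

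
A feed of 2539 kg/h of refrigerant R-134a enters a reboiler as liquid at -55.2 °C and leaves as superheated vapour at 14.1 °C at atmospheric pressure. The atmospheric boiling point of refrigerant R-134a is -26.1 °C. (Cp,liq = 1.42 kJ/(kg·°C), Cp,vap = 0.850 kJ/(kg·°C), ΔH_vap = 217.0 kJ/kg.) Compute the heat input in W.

Q = 206000 W

liquid -55.2→-26.1 °C: 41.322 kJ/kg
vaporisation at -26.1 °C: 217 kJ/kg
vapour -26.1→14.1 °C: 34.17 kJ/kg
Δh = 41.322 + 217 + 34.17 = 292.49 kJ/kg
Q = ṁ·Δh = 2539 kg/h × 292.49 kJ/kg = 742640 kJ/h
|Q| = 206.29 kW = 206290 W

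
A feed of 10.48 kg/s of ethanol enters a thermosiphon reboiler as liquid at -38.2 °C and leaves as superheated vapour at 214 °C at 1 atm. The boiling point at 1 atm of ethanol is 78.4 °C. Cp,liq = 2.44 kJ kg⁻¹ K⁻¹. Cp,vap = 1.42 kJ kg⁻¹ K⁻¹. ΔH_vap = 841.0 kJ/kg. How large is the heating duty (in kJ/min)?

Q = 829000 kJ/min

liquid -38.2→78.4 °C: 284.5 kJ/kg
vaporisation at 78.4 °C: 841 kJ/kg
vapour 78.4→214 °C: 192.55 kJ/kg
Δh = 284.5 + 841 + 192.55 = 1318.1 kJ/kg
Q = ṁ·Δh = 10.48 kg/s × 1318.1 kJ/kg = 13813 kJ/s
|Q| = 13813 kW = 828790 kJ/min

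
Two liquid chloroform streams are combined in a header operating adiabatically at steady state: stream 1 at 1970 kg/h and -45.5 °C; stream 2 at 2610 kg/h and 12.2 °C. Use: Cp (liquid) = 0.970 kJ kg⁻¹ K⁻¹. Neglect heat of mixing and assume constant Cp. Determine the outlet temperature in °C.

T_out = -12.6 °C

Adiabatic, steady state ⇒ Σ ṁᵢCp,ᵢ(T_out − Tᵢ) = 0
T_out = Σ ṁᵢCp,ᵢTᵢ / Σ ṁᵢCp,ᵢ
      = -56059 / 4442.6 = -12.619 °C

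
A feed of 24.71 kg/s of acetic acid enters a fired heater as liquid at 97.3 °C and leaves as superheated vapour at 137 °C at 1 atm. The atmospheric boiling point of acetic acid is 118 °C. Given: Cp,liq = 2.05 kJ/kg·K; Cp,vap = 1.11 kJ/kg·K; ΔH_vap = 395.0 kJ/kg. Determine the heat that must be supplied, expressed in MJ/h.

Q = 40800 MJ/h

liquid 97.3→118 °C: 42.435 kJ/kg
vaporisation at 118 °C: 395 kJ/kg
vapour 118→137 °C: 21.09 kJ/kg
Δh = 42.435 + 395 + 21.09 = 458.52 kJ/kg
Q = ṁ·Δh = 24.71 kg/s × 458.52 kJ/kg = 11330 kJ/s
|Q| = 11330 kW = 40789 MJ/h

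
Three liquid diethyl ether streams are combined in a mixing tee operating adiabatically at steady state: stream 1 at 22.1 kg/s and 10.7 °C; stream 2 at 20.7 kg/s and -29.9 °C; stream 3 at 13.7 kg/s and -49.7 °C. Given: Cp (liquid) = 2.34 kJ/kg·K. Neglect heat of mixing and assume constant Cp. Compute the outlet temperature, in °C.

No heat crosses the boundary, so H_out = H_in.
T_out = Σ ṁᵢCp,ᵢTᵢ / Σ ṁᵢCp,ᵢ
      = -2488.2 / 132.21 = -18.82 °C

T_out = -18.8 °C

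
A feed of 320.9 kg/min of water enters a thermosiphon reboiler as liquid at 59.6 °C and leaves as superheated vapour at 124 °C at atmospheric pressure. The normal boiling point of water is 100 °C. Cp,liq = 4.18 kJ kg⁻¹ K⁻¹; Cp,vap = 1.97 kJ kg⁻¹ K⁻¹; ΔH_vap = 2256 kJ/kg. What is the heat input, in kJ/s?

Q = 13200 kJ/s

liquid 59.6→100 °C: 168.87 kJ/kg
vaporisation at 100 °C: 2256 kJ/kg
vapour 100→124 °C: 47.28 kJ/kg
Δh = 168.87 + 2256 + 47.28 = 2472.2 kJ/kg
Q = ṁ·Δh = 320.9 kg/min × 2472.2 kJ/kg = 793310 kJ/min
|Q| = 13222 kW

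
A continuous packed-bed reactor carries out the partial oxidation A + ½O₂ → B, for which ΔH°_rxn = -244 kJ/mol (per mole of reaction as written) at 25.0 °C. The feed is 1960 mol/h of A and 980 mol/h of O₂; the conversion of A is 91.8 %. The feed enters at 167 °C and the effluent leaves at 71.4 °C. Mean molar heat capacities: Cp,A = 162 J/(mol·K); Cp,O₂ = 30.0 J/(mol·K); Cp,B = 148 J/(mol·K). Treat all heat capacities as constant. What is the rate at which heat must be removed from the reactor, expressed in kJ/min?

Q_out = 7910 kJ/min

Extent of reaction ξ = 0.918 × 1960 = 1799.3 mol/h
Reaction term: ξ·ΔH°_rxn = 1799.3 × -244 = -439020 kJ/h
Sensible, feed 167→25 °C: -49263 kJ/h
Outlet flows (mol/h): A 160.72, O₂ 80.36, B 1799.3
Sensible, products 25→71.4 °C: 13676 kJ/h
Q = ΔH = -474610 kJ/h = -131.84 kW
Heat removed = 7910.2 kJ/min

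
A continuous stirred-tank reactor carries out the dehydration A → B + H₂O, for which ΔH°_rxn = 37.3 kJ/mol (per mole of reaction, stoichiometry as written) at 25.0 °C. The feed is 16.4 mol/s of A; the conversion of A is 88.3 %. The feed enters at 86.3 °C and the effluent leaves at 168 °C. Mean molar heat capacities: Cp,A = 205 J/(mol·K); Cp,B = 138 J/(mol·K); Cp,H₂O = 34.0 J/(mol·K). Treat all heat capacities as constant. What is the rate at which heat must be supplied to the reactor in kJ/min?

Q_in = 44800 kJ/min

Extent of reaction ξ = 0.883 × 16.4 = 14.481 mol/s
Reaction term: ξ·ΔH°_rxn = 14.481 × 37.3 = 540.15 kJ/s
Sensible, feed 86.3→25 °C: -206.09 kJ/s
Outlet flows (mol/s): A 1.9188, B 14.481, H₂O 14.481
Sensible, products 25→168 °C: 412.43 kJ/s
Q = ΔH = 746.49 kJ/s = 746.49 kW
Heat supplied = 44789 kJ/min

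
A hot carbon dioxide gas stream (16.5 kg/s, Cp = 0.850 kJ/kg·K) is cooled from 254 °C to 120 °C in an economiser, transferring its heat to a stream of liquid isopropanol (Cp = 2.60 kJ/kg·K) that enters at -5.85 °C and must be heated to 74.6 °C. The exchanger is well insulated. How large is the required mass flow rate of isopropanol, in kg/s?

Heat released by hot stream: Q = 16.5 × 0.850 × (254 − 120) = 1879.4 kJ/s
Energy balance on cold side (adiabatic exchanger): Q = ṁ_c·Cp_c·(T_c,out − T_c,in)
ṁ_c = 1879.4 / [2.60 × (74.6 − -5.85)] = 8.9848 kg/s

ṁ_c = 8.98 kg/s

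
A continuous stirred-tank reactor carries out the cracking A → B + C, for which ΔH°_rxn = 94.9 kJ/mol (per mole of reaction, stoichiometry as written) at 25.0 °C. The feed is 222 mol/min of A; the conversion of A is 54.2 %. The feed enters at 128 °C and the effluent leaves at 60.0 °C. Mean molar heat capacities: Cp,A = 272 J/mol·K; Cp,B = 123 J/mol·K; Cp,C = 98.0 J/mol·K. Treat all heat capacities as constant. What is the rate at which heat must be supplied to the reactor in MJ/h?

Q_in = 426 MJ/h

Extent of reaction ξ = 0.542 × 222 = 120.32 mol/min
Reaction term: ξ·ΔH°_rxn = 120.32 × 94.9 = 11419 kJ/min
Sensible, feed 128→25 °C: -6219.6 kJ/min
Outlet flows (mol/min): A 101.68, B 120.32, C 120.32
Sensible, products 25→60.0 °C: 1898.7 kJ/min
Q = ΔH = 7097.9 kJ/min = 118.3 kW
Heat supplied = 425.87 MJ/h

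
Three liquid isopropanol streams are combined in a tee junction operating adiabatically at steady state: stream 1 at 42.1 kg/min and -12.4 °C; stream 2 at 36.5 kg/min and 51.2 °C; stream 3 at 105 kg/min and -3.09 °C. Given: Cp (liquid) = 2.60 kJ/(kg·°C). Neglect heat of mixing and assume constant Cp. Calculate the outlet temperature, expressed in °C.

T_out = 5.57 °C

Energy balance with Q = 0: Σ ṁᵢCp,ᵢ(T_out − Tᵢ) = 0
T_out = Σ ṁᵢCp,ᵢTᵢ / Σ ṁᵢCp,ᵢ
      = 2658 / 477.36 = 5.5681 °C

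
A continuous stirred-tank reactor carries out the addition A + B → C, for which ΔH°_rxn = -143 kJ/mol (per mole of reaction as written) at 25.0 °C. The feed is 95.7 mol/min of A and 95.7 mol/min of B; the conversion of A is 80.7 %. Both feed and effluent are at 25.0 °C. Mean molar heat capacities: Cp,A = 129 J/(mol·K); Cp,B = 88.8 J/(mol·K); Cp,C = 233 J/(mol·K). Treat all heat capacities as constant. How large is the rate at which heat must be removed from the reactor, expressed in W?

Extent of reaction ξ = 0.807 × 95.7 = 77.23 mol/min
Reaction term: ξ·ΔH°_rxn = 77.23 × -143 = -11044 kJ/min
Q = ΔH = -11044 kJ/min = -184.06 kW
Heat removed = 184060 W

Q_out = 184000 W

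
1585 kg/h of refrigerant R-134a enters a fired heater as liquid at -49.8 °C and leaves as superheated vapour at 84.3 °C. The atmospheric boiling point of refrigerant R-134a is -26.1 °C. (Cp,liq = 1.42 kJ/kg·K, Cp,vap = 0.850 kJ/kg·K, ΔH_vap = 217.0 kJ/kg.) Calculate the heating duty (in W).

Q = 152000 W

liquid -49.8→-26.1 °C: 33.654 kJ/kg
vaporisation at -26.1 °C: 217 kJ/kg
vapour -26.1→84.3 °C: 93.84 kJ/kg
Δh = 33.654 + 217 + 93.84 = 344.49 kJ/kg
Q = ṁ·Δh = 1585 kg/h × 344.49 kJ/kg = 546020 kJ/h
|Q| = 151.67 kW = 151670 W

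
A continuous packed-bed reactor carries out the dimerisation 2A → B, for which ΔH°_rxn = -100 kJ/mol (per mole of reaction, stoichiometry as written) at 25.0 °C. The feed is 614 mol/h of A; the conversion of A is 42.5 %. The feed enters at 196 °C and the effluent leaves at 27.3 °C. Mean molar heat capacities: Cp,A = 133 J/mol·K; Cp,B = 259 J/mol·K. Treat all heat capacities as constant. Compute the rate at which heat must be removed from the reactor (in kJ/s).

Extent of reaction ξ = 0.425 × 614 / 2 = 130.47 mol/h
Reaction term: ξ·ΔH°_rxn = 130.47 × -100 = -13048 kJ/h
Sensible, feed 196→25 °C: -13964 kJ/h
Outlet flows (mol/h): A 353.05, B 130.47
Sensible, products 25→27.3 °C: 185.72 kJ/h
Q = ΔH = -26826 kJ/h = -7.4517 kW
Heat removed = 7.4517 kJ/s

Q_out = 7.45 kJ/s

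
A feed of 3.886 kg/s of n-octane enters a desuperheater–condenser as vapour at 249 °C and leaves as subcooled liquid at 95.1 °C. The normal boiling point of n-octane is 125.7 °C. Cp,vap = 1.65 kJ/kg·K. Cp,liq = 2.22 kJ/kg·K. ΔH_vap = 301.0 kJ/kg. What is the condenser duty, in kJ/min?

Q_c = 133000 kJ/min

vapour 249→125.7 °C: -203.44 kJ/kg
condensation at 125.7 °C: -301 kJ/kg
liquid 125.7→95.1 °C: -67.932 kJ/kg
Δh = -203.44 + -301 + -67.932 = -572.38 kJ/kg
Q = ṁ·Δh = 3.886 kg/s × -572.38 kJ/kg = -2224.3 kJ/s
|Q| = 2224.3 kW = 133460 kJ/min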